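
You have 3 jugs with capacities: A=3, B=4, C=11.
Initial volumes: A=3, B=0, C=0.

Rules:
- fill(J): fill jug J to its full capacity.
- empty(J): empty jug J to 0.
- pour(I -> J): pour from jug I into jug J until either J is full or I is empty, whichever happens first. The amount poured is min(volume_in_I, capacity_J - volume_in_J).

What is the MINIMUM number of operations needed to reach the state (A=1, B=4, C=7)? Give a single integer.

BFS from (A=3, B=0, C=0). One shortest path:
  1. empty(A) -> (A=0 B=0 C=0)
  2. fill(B) -> (A=0 B=4 C=0)
  3. fill(C) -> (A=0 B=4 C=11)
  4. pour(B -> A) -> (A=3 B=1 C=11)
  5. empty(A) -> (A=0 B=1 C=11)
  6. pour(B -> A) -> (A=1 B=0 C=11)
  7. pour(C -> B) -> (A=1 B=4 C=7)
Reached target in 7 moves.

Answer: 7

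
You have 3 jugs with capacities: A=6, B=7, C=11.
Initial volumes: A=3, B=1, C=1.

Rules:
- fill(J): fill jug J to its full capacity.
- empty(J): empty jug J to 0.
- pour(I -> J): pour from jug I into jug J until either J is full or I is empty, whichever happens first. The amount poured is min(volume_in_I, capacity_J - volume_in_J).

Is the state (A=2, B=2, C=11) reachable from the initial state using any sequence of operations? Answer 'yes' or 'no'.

Answer: yes

Derivation:
BFS from (A=3, B=1, C=1):
  1. fill(A) -> (A=6 B=1 C=1)
  2. pour(A -> C) -> (A=0 B=1 C=7)
  3. pour(B -> A) -> (A=1 B=0 C=7)
  4. fill(B) -> (A=1 B=7 C=7)
  5. pour(B -> A) -> (A=6 B=2 C=7)
  6. pour(A -> C) -> (A=2 B=2 C=11)
Target reached → yes.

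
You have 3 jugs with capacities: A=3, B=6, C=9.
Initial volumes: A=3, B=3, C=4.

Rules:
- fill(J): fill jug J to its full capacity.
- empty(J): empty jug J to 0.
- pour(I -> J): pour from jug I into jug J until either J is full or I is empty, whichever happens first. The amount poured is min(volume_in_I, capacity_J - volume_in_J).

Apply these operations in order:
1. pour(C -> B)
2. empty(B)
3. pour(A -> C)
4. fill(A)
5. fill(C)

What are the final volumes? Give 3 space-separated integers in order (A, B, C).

Answer: 3 0 9

Derivation:
Step 1: pour(C -> B) -> (A=3 B=6 C=1)
Step 2: empty(B) -> (A=3 B=0 C=1)
Step 3: pour(A -> C) -> (A=0 B=0 C=4)
Step 4: fill(A) -> (A=3 B=0 C=4)
Step 5: fill(C) -> (A=3 B=0 C=9)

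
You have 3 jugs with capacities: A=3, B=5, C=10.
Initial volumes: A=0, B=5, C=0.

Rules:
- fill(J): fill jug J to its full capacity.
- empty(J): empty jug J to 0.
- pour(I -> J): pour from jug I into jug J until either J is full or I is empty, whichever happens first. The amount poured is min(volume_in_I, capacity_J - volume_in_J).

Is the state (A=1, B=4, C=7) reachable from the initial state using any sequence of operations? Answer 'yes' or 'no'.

Answer: no

Derivation:
BFS explored all 192 reachable states.
Reachable set includes: (0,0,0), (0,0,1), (0,0,2), (0,0,3), (0,0,4), (0,0,5), (0,0,6), (0,0,7), (0,0,8), (0,0,9), (0,0,10), (0,1,0) ...
Target (A=1, B=4, C=7) not in reachable set → no.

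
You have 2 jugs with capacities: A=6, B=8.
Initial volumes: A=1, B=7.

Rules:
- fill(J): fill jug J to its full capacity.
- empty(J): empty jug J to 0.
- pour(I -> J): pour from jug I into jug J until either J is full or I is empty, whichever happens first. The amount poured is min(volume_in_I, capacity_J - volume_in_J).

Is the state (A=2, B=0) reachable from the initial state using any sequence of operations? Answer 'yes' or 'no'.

BFS from (A=1, B=7):
  1. pour(B -> A) -> (A=6 B=2)
  2. empty(A) -> (A=0 B=2)
  3. pour(B -> A) -> (A=2 B=0)
Target reached → yes.

Answer: yes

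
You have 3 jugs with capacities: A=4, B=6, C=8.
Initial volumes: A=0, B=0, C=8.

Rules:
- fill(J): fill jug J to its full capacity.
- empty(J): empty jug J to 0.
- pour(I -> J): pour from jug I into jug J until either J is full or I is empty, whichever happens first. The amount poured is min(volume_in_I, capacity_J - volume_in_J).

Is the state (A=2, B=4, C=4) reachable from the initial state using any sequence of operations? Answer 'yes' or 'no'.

BFS explored all 54 reachable states.
Reachable set includes: (0,0,0), (0,0,2), (0,0,4), (0,0,6), (0,0,8), (0,2,0), (0,2,2), (0,2,4), (0,2,6), (0,2,8), (0,4,0), (0,4,2) ...
Target (A=2, B=4, C=4) not in reachable set → no.

Answer: no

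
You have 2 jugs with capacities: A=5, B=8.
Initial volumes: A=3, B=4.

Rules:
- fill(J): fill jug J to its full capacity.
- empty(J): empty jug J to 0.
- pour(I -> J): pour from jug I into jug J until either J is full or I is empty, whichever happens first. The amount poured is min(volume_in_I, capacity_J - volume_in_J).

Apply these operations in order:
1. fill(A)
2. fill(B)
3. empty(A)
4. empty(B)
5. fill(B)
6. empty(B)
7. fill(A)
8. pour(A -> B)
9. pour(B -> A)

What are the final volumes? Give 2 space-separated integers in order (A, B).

Step 1: fill(A) -> (A=5 B=4)
Step 2: fill(B) -> (A=5 B=8)
Step 3: empty(A) -> (A=0 B=8)
Step 4: empty(B) -> (A=0 B=0)
Step 5: fill(B) -> (A=0 B=8)
Step 6: empty(B) -> (A=0 B=0)
Step 7: fill(A) -> (A=5 B=0)
Step 8: pour(A -> B) -> (A=0 B=5)
Step 9: pour(B -> A) -> (A=5 B=0)

Answer: 5 0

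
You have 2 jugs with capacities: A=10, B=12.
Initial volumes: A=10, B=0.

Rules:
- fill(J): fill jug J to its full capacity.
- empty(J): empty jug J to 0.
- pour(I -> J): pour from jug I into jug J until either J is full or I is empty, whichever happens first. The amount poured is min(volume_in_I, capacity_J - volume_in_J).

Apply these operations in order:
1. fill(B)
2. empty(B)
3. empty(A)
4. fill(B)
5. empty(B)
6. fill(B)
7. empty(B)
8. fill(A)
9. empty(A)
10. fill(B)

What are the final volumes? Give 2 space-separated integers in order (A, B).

Answer: 0 12

Derivation:
Step 1: fill(B) -> (A=10 B=12)
Step 2: empty(B) -> (A=10 B=0)
Step 3: empty(A) -> (A=0 B=0)
Step 4: fill(B) -> (A=0 B=12)
Step 5: empty(B) -> (A=0 B=0)
Step 6: fill(B) -> (A=0 B=12)
Step 7: empty(B) -> (A=0 B=0)
Step 8: fill(A) -> (A=10 B=0)
Step 9: empty(A) -> (A=0 B=0)
Step 10: fill(B) -> (A=0 B=12)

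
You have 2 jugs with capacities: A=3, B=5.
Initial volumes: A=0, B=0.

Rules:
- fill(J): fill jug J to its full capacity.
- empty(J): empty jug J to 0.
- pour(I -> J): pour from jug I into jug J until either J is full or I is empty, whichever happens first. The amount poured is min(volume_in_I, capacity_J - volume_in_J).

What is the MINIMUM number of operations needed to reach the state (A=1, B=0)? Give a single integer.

BFS from (A=0, B=0). One shortest path:
  1. fill(A) -> (A=3 B=0)
  2. pour(A -> B) -> (A=0 B=3)
  3. fill(A) -> (A=3 B=3)
  4. pour(A -> B) -> (A=1 B=5)
  5. empty(B) -> (A=1 B=0)
Reached target in 5 moves.

Answer: 5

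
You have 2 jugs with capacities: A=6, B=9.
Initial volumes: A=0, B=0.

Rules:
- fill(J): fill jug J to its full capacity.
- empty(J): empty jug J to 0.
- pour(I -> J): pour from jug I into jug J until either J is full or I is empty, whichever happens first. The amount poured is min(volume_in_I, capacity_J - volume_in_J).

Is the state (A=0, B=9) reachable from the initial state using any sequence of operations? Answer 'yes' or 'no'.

BFS from (A=0, B=0):
  1. fill(B) -> (A=0 B=9)
Target reached → yes.

Answer: yes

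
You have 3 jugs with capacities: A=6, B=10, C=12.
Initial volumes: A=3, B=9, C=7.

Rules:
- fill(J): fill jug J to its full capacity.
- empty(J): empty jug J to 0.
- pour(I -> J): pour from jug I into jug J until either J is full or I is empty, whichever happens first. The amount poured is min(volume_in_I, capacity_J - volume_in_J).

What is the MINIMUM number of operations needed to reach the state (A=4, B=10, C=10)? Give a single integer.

BFS from (A=3, B=9, C=7). One shortest path:
  1. fill(B) -> (A=3 B=10 C=7)
  2. pour(A -> C) -> (A=0 B=10 C=10)
  3. pour(B -> A) -> (A=6 B=4 C=10)
  4. empty(A) -> (A=0 B=4 C=10)
  5. pour(B -> A) -> (A=4 B=0 C=10)
  6. fill(B) -> (A=4 B=10 C=10)
Reached target in 6 moves.

Answer: 6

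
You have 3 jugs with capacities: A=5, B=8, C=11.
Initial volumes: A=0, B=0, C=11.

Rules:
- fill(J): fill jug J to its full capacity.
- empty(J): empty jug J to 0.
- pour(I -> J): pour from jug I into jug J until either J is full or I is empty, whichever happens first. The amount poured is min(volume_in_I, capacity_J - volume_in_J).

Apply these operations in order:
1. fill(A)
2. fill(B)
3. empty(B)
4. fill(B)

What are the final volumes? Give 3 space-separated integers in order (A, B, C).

Answer: 5 8 11

Derivation:
Step 1: fill(A) -> (A=5 B=0 C=11)
Step 2: fill(B) -> (A=5 B=8 C=11)
Step 3: empty(B) -> (A=5 B=0 C=11)
Step 4: fill(B) -> (A=5 B=8 C=11)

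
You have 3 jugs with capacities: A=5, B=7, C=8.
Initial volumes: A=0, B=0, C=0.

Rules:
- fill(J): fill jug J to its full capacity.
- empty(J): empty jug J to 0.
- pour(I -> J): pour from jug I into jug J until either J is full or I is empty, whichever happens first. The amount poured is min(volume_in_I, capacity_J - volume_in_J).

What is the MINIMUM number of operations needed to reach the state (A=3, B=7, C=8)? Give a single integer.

Answer: 5

Derivation:
BFS from (A=0, B=0, C=0). One shortest path:
  1. fill(A) -> (A=5 B=0 C=0)
  2. fill(C) -> (A=5 B=0 C=8)
  3. pour(A -> B) -> (A=0 B=5 C=8)
  4. fill(A) -> (A=5 B=5 C=8)
  5. pour(A -> B) -> (A=3 B=7 C=8)
Reached target in 5 moves.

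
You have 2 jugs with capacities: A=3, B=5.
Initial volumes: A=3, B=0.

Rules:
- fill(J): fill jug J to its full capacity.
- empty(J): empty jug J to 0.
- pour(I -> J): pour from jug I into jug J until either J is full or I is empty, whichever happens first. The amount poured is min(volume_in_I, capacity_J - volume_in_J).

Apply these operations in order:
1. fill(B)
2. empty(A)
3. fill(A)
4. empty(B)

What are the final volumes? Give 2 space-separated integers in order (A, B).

Answer: 3 0

Derivation:
Step 1: fill(B) -> (A=3 B=5)
Step 2: empty(A) -> (A=0 B=5)
Step 3: fill(A) -> (A=3 B=5)
Step 4: empty(B) -> (A=3 B=0)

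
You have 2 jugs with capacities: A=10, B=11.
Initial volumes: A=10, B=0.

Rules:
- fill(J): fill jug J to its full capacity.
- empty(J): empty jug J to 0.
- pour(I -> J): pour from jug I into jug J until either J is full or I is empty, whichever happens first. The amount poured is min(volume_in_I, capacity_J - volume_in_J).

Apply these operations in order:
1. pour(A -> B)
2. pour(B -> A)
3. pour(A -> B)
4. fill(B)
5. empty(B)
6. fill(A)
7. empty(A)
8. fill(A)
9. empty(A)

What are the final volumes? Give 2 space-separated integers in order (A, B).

Answer: 0 0

Derivation:
Step 1: pour(A -> B) -> (A=0 B=10)
Step 2: pour(B -> A) -> (A=10 B=0)
Step 3: pour(A -> B) -> (A=0 B=10)
Step 4: fill(B) -> (A=0 B=11)
Step 5: empty(B) -> (A=0 B=0)
Step 6: fill(A) -> (A=10 B=0)
Step 7: empty(A) -> (A=0 B=0)
Step 8: fill(A) -> (A=10 B=0)
Step 9: empty(A) -> (A=0 B=0)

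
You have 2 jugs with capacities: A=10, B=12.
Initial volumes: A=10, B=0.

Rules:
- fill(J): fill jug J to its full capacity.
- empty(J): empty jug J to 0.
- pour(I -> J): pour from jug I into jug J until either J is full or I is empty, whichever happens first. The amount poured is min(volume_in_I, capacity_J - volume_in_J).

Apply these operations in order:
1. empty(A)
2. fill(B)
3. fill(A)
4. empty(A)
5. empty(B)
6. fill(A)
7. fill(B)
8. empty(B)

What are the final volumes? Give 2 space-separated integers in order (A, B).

Step 1: empty(A) -> (A=0 B=0)
Step 2: fill(B) -> (A=0 B=12)
Step 3: fill(A) -> (A=10 B=12)
Step 4: empty(A) -> (A=0 B=12)
Step 5: empty(B) -> (A=0 B=0)
Step 6: fill(A) -> (A=10 B=0)
Step 7: fill(B) -> (A=10 B=12)
Step 8: empty(B) -> (A=10 B=0)

Answer: 10 0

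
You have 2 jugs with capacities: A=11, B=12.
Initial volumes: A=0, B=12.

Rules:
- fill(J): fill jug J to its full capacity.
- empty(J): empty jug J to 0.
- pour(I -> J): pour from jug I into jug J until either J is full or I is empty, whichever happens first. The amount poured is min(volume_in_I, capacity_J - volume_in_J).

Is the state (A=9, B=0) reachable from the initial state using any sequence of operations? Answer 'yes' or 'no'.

Answer: yes

Derivation:
BFS from (A=0, B=12):
  1. fill(A) -> (A=11 B=12)
  2. empty(B) -> (A=11 B=0)
  3. pour(A -> B) -> (A=0 B=11)
  4. fill(A) -> (A=11 B=11)
  5. pour(A -> B) -> (A=10 B=12)
  6. empty(B) -> (A=10 B=0)
  7. pour(A -> B) -> (A=0 B=10)
  8. fill(A) -> (A=11 B=10)
  9. pour(A -> B) -> (A=9 B=12)
  10. empty(B) -> (A=9 B=0)
Target reached → yes.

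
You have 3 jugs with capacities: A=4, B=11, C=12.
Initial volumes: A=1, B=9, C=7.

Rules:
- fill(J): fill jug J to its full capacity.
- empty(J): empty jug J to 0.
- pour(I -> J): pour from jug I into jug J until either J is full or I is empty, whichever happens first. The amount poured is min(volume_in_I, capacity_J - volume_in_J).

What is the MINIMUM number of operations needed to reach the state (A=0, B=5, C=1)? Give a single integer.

Answer: 4

Derivation:
BFS from (A=1, B=9, C=7). One shortest path:
  1. empty(C) -> (A=1 B=9 C=0)
  2. pour(A -> C) -> (A=0 B=9 C=1)
  3. pour(B -> A) -> (A=4 B=5 C=1)
  4. empty(A) -> (A=0 B=5 C=1)
Reached target in 4 moves.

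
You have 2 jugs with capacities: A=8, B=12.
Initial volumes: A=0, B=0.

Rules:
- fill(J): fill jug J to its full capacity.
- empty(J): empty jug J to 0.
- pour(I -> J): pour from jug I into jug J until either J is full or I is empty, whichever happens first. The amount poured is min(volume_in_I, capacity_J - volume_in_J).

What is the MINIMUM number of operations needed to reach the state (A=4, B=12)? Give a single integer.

BFS from (A=0, B=0). One shortest path:
  1. fill(A) -> (A=8 B=0)
  2. pour(A -> B) -> (A=0 B=8)
  3. fill(A) -> (A=8 B=8)
  4. pour(A -> B) -> (A=4 B=12)
Reached target in 4 moves.

Answer: 4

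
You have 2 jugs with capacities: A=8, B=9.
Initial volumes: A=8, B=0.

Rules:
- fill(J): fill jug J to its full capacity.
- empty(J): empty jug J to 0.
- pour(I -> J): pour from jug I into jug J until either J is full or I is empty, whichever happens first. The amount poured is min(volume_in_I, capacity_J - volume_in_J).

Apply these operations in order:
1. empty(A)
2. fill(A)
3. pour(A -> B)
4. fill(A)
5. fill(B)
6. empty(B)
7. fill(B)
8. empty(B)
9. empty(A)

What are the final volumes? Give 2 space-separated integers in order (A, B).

Answer: 0 0

Derivation:
Step 1: empty(A) -> (A=0 B=0)
Step 2: fill(A) -> (A=8 B=0)
Step 3: pour(A -> B) -> (A=0 B=8)
Step 4: fill(A) -> (A=8 B=8)
Step 5: fill(B) -> (A=8 B=9)
Step 6: empty(B) -> (A=8 B=0)
Step 7: fill(B) -> (A=8 B=9)
Step 8: empty(B) -> (A=8 B=0)
Step 9: empty(A) -> (A=0 B=0)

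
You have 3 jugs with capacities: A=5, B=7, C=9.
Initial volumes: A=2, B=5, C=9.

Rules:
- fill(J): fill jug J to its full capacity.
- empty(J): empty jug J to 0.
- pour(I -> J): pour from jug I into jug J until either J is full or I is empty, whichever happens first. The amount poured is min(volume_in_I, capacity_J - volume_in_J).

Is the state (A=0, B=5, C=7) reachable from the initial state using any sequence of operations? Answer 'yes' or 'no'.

BFS from (A=2, B=5, C=9):
  1. fill(A) -> (A=5 B=5 C=9)
  2. pour(C -> B) -> (A=5 B=7 C=7)
  3. empty(B) -> (A=5 B=0 C=7)
  4. pour(A -> B) -> (A=0 B=5 C=7)
Target reached → yes.

Answer: yes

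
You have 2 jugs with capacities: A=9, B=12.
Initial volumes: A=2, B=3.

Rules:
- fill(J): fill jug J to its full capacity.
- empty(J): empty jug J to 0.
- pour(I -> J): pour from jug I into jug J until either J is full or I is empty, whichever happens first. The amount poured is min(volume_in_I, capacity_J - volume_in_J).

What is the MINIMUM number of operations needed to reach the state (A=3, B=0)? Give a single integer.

BFS from (A=2, B=3). One shortest path:
  1. empty(A) -> (A=0 B=3)
  2. pour(B -> A) -> (A=3 B=0)
Reached target in 2 moves.

Answer: 2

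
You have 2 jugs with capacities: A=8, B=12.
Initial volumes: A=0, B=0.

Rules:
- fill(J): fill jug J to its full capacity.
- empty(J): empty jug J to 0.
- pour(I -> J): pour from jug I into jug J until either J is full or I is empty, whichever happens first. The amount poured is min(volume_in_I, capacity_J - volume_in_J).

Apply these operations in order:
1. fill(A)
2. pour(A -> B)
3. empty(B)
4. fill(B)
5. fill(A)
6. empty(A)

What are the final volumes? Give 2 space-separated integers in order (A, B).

Step 1: fill(A) -> (A=8 B=0)
Step 2: pour(A -> B) -> (A=0 B=8)
Step 3: empty(B) -> (A=0 B=0)
Step 4: fill(B) -> (A=0 B=12)
Step 5: fill(A) -> (A=8 B=12)
Step 6: empty(A) -> (A=0 B=12)

Answer: 0 12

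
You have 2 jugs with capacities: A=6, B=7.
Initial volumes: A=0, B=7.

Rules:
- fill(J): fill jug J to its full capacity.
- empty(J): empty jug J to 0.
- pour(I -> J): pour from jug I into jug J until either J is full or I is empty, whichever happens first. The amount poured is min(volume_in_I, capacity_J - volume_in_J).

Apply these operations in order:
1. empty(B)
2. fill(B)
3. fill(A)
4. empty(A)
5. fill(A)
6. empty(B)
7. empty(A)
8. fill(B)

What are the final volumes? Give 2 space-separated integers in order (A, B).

Step 1: empty(B) -> (A=0 B=0)
Step 2: fill(B) -> (A=0 B=7)
Step 3: fill(A) -> (A=6 B=7)
Step 4: empty(A) -> (A=0 B=7)
Step 5: fill(A) -> (A=6 B=7)
Step 6: empty(B) -> (A=6 B=0)
Step 7: empty(A) -> (A=0 B=0)
Step 8: fill(B) -> (A=0 B=7)

Answer: 0 7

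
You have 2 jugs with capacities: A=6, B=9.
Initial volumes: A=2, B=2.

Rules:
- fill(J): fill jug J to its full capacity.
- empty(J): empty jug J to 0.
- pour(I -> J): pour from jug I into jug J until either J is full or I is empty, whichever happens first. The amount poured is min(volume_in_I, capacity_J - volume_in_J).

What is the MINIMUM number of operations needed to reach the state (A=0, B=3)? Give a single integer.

BFS from (A=2, B=2). One shortest path:
  1. empty(A) -> (A=0 B=2)
  2. fill(B) -> (A=0 B=9)
  3. pour(B -> A) -> (A=6 B=3)
  4. empty(A) -> (A=0 B=3)
Reached target in 4 moves.

Answer: 4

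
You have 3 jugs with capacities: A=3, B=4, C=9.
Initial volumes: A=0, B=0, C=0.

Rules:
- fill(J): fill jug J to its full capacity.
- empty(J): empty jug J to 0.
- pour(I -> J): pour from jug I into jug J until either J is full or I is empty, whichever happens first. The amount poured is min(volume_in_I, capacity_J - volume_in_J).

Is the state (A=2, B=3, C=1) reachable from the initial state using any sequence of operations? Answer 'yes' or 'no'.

BFS explored all 152 reachable states.
Reachable set includes: (0,0,0), (0,0,1), (0,0,2), (0,0,3), (0,0,4), (0,0,5), (0,0,6), (0,0,7), (0,0,8), (0,0,9), (0,1,0), (0,1,1) ...
Target (A=2, B=3, C=1) not in reachable set → no.

Answer: no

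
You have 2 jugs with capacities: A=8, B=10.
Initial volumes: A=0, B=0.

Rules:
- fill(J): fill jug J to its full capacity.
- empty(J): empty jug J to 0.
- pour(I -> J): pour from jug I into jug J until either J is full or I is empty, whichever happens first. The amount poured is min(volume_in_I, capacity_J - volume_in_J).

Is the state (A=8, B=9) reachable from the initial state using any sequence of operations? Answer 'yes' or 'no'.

BFS explored all 18 reachable states.
Reachable set includes: (0,0), (0,2), (0,4), (0,6), (0,8), (0,10), (2,0), (2,10), (4,0), (4,10), (6,0), (6,10) ...
Target (A=8, B=9) not in reachable set → no.

Answer: no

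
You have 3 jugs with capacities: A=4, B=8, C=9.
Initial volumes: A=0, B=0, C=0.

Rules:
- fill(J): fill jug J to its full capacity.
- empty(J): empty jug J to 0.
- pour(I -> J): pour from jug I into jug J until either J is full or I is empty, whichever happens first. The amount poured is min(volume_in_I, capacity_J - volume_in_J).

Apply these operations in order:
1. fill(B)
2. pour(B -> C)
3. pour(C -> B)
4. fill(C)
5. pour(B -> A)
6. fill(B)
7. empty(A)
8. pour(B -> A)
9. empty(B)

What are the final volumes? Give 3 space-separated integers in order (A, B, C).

Answer: 4 0 9

Derivation:
Step 1: fill(B) -> (A=0 B=8 C=0)
Step 2: pour(B -> C) -> (A=0 B=0 C=8)
Step 3: pour(C -> B) -> (A=0 B=8 C=0)
Step 4: fill(C) -> (A=0 B=8 C=9)
Step 5: pour(B -> A) -> (A=4 B=4 C=9)
Step 6: fill(B) -> (A=4 B=8 C=9)
Step 7: empty(A) -> (A=0 B=8 C=9)
Step 8: pour(B -> A) -> (A=4 B=4 C=9)
Step 9: empty(B) -> (A=4 B=0 C=9)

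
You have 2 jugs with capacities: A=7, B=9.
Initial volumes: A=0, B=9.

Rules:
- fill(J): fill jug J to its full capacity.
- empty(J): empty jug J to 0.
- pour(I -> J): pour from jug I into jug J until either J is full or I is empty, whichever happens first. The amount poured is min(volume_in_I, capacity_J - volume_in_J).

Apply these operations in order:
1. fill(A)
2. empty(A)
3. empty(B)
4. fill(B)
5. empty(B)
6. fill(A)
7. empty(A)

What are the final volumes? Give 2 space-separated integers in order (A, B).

Step 1: fill(A) -> (A=7 B=9)
Step 2: empty(A) -> (A=0 B=9)
Step 3: empty(B) -> (A=0 B=0)
Step 4: fill(B) -> (A=0 B=9)
Step 5: empty(B) -> (A=0 B=0)
Step 6: fill(A) -> (A=7 B=0)
Step 7: empty(A) -> (A=0 B=0)

Answer: 0 0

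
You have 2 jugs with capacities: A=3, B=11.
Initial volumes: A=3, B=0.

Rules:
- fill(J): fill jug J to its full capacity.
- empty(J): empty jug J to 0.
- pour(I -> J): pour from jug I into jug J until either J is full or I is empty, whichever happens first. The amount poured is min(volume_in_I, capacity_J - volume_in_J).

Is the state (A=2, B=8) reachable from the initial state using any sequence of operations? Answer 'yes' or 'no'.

Answer: no

Derivation:
BFS explored all 28 reachable states.
Reachable set includes: (0,0), (0,1), (0,2), (0,3), (0,4), (0,5), (0,6), (0,7), (0,8), (0,9), (0,10), (0,11) ...
Target (A=2, B=8) not in reachable set → no.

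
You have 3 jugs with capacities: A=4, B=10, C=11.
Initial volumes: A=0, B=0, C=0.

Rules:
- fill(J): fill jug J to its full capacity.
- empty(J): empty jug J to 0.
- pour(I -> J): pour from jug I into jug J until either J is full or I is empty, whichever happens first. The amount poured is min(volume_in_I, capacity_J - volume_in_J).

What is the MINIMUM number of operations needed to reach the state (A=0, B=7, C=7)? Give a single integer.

Answer: 6

Derivation:
BFS from (A=0, B=0, C=0). One shortest path:
  1. fill(A) -> (A=4 B=0 C=0)
  2. fill(B) -> (A=4 B=10 C=0)
  3. pour(A -> C) -> (A=0 B=10 C=4)
  4. pour(B -> C) -> (A=0 B=3 C=11)
  5. pour(C -> A) -> (A=4 B=3 C=7)
  6. pour(A -> B) -> (A=0 B=7 C=7)
Reached target in 6 moves.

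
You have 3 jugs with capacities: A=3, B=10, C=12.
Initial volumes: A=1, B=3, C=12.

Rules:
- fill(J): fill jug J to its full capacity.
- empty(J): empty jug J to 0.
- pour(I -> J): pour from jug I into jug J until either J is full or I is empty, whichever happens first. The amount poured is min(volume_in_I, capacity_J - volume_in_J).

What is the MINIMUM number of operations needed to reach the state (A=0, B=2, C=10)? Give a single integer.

BFS from (A=1, B=3, C=12). One shortest path:
  1. empty(A) -> (A=0 B=3 C=12)
  2. empty(B) -> (A=0 B=0 C=12)
  3. pour(C -> B) -> (A=0 B=10 C=2)
  4. pour(C -> A) -> (A=2 B=10 C=0)
  5. pour(B -> C) -> (A=2 B=0 C=10)
  6. pour(A -> B) -> (A=0 B=2 C=10)
Reached target in 6 moves.

Answer: 6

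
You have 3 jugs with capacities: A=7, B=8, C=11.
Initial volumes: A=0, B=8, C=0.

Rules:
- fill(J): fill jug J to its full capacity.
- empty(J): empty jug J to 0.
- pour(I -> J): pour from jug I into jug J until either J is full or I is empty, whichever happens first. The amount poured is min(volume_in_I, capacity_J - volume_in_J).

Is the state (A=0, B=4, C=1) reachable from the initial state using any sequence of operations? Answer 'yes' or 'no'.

Answer: yes

Derivation:
BFS from (A=0, B=8, C=0):
  1. pour(B -> A) -> (A=7 B=1 C=0)
  2. pour(A -> C) -> (A=0 B=1 C=7)
  3. pour(B -> A) -> (A=1 B=0 C=7)
  4. fill(B) -> (A=1 B=8 C=7)
  5. pour(B -> C) -> (A=1 B=4 C=11)
  6. empty(C) -> (A=1 B=4 C=0)
  7. pour(A -> C) -> (A=0 B=4 C=1)
Target reached → yes.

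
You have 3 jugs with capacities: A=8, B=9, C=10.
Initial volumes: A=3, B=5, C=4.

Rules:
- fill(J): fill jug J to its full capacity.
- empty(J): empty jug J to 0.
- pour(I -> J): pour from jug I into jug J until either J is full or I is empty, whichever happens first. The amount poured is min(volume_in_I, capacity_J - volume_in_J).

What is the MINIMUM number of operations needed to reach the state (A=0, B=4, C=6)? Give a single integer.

BFS from (A=3, B=5, C=4). One shortest path:
  1. fill(C) -> (A=3 B=5 C=10)
  2. pour(C -> B) -> (A=3 B=9 C=6)
  3. pour(B -> A) -> (A=8 B=4 C=6)
  4. empty(A) -> (A=0 B=4 C=6)
Reached target in 4 moves.

Answer: 4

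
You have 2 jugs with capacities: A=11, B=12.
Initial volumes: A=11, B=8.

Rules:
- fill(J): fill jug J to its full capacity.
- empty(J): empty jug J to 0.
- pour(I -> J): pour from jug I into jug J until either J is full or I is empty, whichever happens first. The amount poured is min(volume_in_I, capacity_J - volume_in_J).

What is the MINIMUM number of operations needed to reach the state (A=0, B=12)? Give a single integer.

BFS from (A=11, B=8). One shortest path:
  1. empty(A) -> (A=0 B=8)
  2. fill(B) -> (A=0 B=12)
Reached target in 2 moves.

Answer: 2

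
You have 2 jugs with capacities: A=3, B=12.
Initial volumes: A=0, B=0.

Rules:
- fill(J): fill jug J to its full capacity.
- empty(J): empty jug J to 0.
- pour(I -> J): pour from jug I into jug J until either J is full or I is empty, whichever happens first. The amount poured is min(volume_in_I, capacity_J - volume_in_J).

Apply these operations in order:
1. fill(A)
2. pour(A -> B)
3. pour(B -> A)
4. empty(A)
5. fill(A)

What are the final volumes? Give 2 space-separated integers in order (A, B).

Answer: 3 0

Derivation:
Step 1: fill(A) -> (A=3 B=0)
Step 2: pour(A -> B) -> (A=0 B=3)
Step 3: pour(B -> A) -> (A=3 B=0)
Step 4: empty(A) -> (A=0 B=0)
Step 5: fill(A) -> (A=3 B=0)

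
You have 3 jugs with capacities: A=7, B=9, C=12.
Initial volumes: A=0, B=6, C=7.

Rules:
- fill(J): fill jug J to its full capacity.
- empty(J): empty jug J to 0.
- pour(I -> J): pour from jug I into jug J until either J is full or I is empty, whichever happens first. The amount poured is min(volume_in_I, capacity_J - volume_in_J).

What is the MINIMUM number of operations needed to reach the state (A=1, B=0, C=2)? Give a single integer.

BFS from (A=0, B=6, C=7). One shortest path:
  1. empty(C) -> (A=0 B=6 C=0)
  2. pour(B -> C) -> (A=0 B=0 C=6)
  3. fill(B) -> (A=0 B=9 C=6)
  4. pour(B -> A) -> (A=7 B=2 C=6)
  5. pour(A -> C) -> (A=1 B=2 C=12)
  6. empty(C) -> (A=1 B=2 C=0)
  7. pour(B -> C) -> (A=1 B=0 C=2)
Reached target in 7 moves.

Answer: 7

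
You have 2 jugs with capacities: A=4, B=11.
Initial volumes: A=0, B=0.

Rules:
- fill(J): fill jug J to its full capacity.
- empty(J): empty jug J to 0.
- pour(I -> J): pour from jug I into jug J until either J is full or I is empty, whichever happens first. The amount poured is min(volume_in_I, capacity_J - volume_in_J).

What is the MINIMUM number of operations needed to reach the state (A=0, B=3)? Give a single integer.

Answer: 5

Derivation:
BFS from (A=0, B=0). One shortest path:
  1. fill(B) -> (A=0 B=11)
  2. pour(B -> A) -> (A=4 B=7)
  3. empty(A) -> (A=0 B=7)
  4. pour(B -> A) -> (A=4 B=3)
  5. empty(A) -> (A=0 B=3)
Reached target in 5 moves.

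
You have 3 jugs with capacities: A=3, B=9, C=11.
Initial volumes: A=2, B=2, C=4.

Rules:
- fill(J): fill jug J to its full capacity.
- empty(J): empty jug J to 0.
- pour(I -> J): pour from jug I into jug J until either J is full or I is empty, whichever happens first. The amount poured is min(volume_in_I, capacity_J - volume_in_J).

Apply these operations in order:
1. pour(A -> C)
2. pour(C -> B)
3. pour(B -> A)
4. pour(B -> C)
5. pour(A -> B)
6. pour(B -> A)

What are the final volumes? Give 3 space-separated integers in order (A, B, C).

Answer: 3 0 5

Derivation:
Step 1: pour(A -> C) -> (A=0 B=2 C=6)
Step 2: pour(C -> B) -> (A=0 B=8 C=0)
Step 3: pour(B -> A) -> (A=3 B=5 C=0)
Step 4: pour(B -> C) -> (A=3 B=0 C=5)
Step 5: pour(A -> B) -> (A=0 B=3 C=5)
Step 6: pour(B -> A) -> (A=3 B=0 C=5)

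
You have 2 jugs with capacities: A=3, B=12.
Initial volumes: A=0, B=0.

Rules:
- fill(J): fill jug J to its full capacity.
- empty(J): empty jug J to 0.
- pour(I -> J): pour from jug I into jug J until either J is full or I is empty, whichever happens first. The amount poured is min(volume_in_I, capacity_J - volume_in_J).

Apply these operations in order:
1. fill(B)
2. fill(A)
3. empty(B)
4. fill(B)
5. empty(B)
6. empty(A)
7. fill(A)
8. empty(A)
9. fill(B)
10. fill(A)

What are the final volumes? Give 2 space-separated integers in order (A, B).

Answer: 3 12

Derivation:
Step 1: fill(B) -> (A=0 B=12)
Step 2: fill(A) -> (A=3 B=12)
Step 3: empty(B) -> (A=3 B=0)
Step 4: fill(B) -> (A=3 B=12)
Step 5: empty(B) -> (A=3 B=0)
Step 6: empty(A) -> (A=0 B=0)
Step 7: fill(A) -> (A=3 B=0)
Step 8: empty(A) -> (A=0 B=0)
Step 9: fill(B) -> (A=0 B=12)
Step 10: fill(A) -> (A=3 B=12)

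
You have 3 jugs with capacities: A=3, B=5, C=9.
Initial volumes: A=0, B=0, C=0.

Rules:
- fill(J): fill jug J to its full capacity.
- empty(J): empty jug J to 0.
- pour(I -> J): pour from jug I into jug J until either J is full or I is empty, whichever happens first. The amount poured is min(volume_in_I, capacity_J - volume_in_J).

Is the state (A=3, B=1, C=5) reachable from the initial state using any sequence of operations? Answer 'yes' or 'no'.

Answer: yes

Derivation:
BFS from (A=0, B=0, C=0):
  1. fill(A) -> (A=3 B=0 C=0)
  2. pour(A -> B) -> (A=0 B=3 C=0)
  3. fill(A) -> (A=3 B=3 C=0)
  4. pour(A -> B) -> (A=1 B=5 C=0)
  5. pour(B -> C) -> (A=1 B=0 C=5)
  6. pour(A -> B) -> (A=0 B=1 C=5)
  7. fill(A) -> (A=3 B=1 C=5)
Target reached → yes.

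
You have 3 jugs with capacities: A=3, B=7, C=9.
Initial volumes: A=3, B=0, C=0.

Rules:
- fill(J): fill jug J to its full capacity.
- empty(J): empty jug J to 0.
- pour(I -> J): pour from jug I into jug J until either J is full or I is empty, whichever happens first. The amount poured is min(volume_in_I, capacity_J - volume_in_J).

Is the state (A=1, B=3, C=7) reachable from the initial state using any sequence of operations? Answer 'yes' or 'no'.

BFS explored all 224 reachable states.
Reachable set includes: (0,0,0), (0,0,1), (0,0,2), (0,0,3), (0,0,4), (0,0,5), (0,0,6), (0,0,7), (0,0,8), (0,0,9), (0,1,0), (0,1,1) ...
Target (A=1, B=3, C=7) not in reachable set → no.

Answer: no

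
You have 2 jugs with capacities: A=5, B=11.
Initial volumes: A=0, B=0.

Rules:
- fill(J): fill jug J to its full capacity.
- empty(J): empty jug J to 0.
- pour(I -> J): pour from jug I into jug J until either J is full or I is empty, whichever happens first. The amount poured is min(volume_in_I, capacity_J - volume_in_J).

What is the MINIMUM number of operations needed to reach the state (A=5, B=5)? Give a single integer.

Answer: 3

Derivation:
BFS from (A=0, B=0). One shortest path:
  1. fill(A) -> (A=5 B=0)
  2. pour(A -> B) -> (A=0 B=5)
  3. fill(A) -> (A=5 B=5)
Reached target in 3 moves.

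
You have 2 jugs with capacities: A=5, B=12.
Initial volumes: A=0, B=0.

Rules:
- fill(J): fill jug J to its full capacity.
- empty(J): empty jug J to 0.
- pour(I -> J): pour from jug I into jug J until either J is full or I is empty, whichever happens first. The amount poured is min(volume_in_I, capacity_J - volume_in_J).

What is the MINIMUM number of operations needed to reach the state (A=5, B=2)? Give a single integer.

BFS from (A=0, B=0). One shortest path:
  1. fill(B) -> (A=0 B=12)
  2. pour(B -> A) -> (A=5 B=7)
  3. empty(A) -> (A=0 B=7)
  4. pour(B -> A) -> (A=5 B=2)
Reached target in 4 moves.

Answer: 4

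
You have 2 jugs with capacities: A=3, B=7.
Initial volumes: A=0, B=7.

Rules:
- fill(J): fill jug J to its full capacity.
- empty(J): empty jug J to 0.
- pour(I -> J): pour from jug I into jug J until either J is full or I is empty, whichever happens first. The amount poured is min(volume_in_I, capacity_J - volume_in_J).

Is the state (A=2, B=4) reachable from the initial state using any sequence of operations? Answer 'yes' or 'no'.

Answer: no

Derivation:
BFS explored all 20 reachable states.
Reachable set includes: (0,0), (0,1), (0,2), (0,3), (0,4), (0,5), (0,6), (0,7), (1,0), (1,7), (2,0), (2,7) ...
Target (A=2, B=4) not in reachable set → no.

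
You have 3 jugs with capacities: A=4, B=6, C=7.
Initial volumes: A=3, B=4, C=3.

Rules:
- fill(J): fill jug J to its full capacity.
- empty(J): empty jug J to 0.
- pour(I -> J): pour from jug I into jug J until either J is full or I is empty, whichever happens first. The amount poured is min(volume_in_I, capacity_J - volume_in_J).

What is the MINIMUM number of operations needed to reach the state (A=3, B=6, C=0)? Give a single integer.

Answer: 2

Derivation:
BFS from (A=3, B=4, C=3). One shortest path:
  1. fill(B) -> (A=3 B=6 C=3)
  2. empty(C) -> (A=3 B=6 C=0)
Reached target in 2 moves.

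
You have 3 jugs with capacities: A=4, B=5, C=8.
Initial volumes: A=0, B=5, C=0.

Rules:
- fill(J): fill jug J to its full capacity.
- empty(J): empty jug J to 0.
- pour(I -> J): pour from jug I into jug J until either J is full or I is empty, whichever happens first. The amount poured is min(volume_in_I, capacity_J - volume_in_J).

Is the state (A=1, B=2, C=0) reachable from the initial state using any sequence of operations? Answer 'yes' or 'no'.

Answer: yes

Derivation:
BFS from (A=0, B=5, C=0):
  1. pour(B -> A) -> (A=4 B=1 C=0)
  2. empty(A) -> (A=0 B=1 C=0)
  3. pour(B -> A) -> (A=1 B=0 C=0)
  4. fill(B) -> (A=1 B=5 C=0)
  5. pour(B -> C) -> (A=1 B=0 C=5)
  6. fill(B) -> (A=1 B=5 C=5)
  7. pour(B -> C) -> (A=1 B=2 C=8)
  8. empty(C) -> (A=1 B=2 C=0)
Target reached → yes.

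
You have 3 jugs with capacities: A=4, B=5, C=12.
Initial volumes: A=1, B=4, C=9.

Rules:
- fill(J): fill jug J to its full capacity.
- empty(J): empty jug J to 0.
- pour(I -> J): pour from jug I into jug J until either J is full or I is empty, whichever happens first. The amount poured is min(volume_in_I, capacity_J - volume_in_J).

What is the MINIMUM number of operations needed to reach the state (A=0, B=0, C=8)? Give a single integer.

Answer: 3

Derivation:
BFS from (A=1, B=4, C=9). One shortest path:
  1. empty(A) -> (A=0 B=4 C=9)
  2. pour(C -> B) -> (A=0 B=5 C=8)
  3. empty(B) -> (A=0 B=0 C=8)
Reached target in 3 moves.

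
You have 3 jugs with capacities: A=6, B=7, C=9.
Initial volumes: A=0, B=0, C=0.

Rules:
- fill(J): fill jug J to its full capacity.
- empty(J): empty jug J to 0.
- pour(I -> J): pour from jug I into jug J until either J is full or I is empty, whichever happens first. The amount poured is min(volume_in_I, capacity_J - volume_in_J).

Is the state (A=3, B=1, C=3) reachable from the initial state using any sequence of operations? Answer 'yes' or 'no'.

BFS explored all 320 reachable states.
Reachable set includes: (0,0,0), (0,0,1), (0,0,2), (0,0,3), (0,0,4), (0,0,5), (0,0,6), (0,0,7), (0,0,8), (0,0,9), (0,1,0), (0,1,1) ...
Target (A=3, B=1, C=3) not in reachable set → no.

Answer: no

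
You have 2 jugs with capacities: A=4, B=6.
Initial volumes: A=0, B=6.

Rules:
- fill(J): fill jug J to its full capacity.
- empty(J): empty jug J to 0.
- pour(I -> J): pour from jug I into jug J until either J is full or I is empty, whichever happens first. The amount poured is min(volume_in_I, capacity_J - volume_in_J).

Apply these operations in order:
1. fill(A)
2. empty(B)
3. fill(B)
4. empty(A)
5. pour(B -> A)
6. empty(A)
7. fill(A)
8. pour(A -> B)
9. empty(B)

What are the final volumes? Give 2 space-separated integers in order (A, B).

Answer: 0 0

Derivation:
Step 1: fill(A) -> (A=4 B=6)
Step 2: empty(B) -> (A=4 B=0)
Step 3: fill(B) -> (A=4 B=6)
Step 4: empty(A) -> (A=0 B=6)
Step 5: pour(B -> A) -> (A=4 B=2)
Step 6: empty(A) -> (A=0 B=2)
Step 7: fill(A) -> (A=4 B=2)
Step 8: pour(A -> B) -> (A=0 B=6)
Step 9: empty(B) -> (A=0 B=0)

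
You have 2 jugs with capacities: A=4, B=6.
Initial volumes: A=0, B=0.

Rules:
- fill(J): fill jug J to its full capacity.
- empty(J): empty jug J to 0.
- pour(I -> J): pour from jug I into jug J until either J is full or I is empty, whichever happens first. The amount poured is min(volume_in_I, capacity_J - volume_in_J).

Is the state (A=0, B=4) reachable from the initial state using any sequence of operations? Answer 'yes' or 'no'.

BFS from (A=0, B=0):
  1. fill(A) -> (A=4 B=0)
  2. pour(A -> B) -> (A=0 B=4)
Target reached → yes.

Answer: yes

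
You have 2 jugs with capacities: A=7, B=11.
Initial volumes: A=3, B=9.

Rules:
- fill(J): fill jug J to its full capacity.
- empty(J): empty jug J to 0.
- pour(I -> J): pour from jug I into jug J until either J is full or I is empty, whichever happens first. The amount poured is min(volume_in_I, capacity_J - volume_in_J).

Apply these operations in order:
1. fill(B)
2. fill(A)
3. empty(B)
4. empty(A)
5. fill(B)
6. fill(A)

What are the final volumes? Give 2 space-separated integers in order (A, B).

Step 1: fill(B) -> (A=3 B=11)
Step 2: fill(A) -> (A=7 B=11)
Step 3: empty(B) -> (A=7 B=0)
Step 4: empty(A) -> (A=0 B=0)
Step 5: fill(B) -> (A=0 B=11)
Step 6: fill(A) -> (A=7 B=11)

Answer: 7 11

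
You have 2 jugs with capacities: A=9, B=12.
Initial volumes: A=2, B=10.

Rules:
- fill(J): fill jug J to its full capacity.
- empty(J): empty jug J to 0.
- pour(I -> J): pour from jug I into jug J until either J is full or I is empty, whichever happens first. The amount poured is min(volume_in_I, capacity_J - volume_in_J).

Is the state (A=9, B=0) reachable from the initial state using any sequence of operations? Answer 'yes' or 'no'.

Answer: yes

Derivation:
BFS from (A=2, B=10):
  1. fill(A) -> (A=9 B=10)
  2. empty(B) -> (A=9 B=0)
Target reached → yes.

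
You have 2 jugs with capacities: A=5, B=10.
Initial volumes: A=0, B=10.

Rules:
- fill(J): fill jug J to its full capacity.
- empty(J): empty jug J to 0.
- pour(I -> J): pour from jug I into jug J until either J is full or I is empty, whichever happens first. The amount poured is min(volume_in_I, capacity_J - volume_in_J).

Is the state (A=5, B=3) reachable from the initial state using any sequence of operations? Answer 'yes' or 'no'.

Answer: no

Derivation:
BFS explored all 6 reachable states.
Reachable set includes: (0,0), (0,5), (0,10), (5,0), (5,5), (5,10)
Target (A=5, B=3) not in reachable set → no.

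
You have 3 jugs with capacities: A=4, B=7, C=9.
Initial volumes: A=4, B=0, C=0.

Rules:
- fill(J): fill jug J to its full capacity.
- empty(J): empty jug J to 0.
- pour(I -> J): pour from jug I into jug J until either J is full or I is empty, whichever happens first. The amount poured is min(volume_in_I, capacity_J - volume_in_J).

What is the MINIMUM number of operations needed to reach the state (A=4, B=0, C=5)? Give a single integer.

Answer: 3

Derivation:
BFS from (A=4, B=0, C=0). One shortest path:
  1. empty(A) -> (A=0 B=0 C=0)
  2. fill(C) -> (A=0 B=0 C=9)
  3. pour(C -> A) -> (A=4 B=0 C=5)
Reached target in 3 moves.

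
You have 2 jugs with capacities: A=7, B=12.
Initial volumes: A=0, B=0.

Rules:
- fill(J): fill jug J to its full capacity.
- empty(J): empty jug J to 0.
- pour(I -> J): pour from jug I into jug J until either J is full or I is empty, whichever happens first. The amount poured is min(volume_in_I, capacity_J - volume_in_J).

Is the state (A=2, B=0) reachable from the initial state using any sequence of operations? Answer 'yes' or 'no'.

Answer: yes

Derivation:
BFS from (A=0, B=0):
  1. fill(A) -> (A=7 B=0)
  2. pour(A -> B) -> (A=0 B=7)
  3. fill(A) -> (A=7 B=7)
  4. pour(A -> B) -> (A=2 B=12)
  5. empty(B) -> (A=2 B=0)
Target reached → yes.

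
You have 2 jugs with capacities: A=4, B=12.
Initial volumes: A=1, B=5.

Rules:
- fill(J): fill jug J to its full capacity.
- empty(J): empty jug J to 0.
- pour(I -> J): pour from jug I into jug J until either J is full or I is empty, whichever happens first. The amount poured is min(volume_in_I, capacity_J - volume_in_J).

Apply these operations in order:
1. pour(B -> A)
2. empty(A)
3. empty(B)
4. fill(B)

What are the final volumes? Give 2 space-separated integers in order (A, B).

Answer: 0 12

Derivation:
Step 1: pour(B -> A) -> (A=4 B=2)
Step 2: empty(A) -> (A=0 B=2)
Step 3: empty(B) -> (A=0 B=0)
Step 4: fill(B) -> (A=0 B=12)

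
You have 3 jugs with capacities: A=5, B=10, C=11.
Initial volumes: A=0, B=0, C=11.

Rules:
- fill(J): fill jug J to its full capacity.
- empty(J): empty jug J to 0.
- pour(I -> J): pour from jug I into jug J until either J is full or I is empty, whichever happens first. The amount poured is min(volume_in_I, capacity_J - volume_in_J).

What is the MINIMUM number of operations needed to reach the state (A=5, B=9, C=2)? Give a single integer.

BFS from (A=0, B=0, C=11). One shortest path:
  1. pour(C -> B) -> (A=0 B=10 C=1)
  2. pour(C -> A) -> (A=1 B=10 C=0)
  3. pour(B -> C) -> (A=1 B=0 C=10)
  4. fill(B) -> (A=1 B=10 C=10)
  5. pour(B -> C) -> (A=1 B=9 C=11)
  6. pour(C -> A) -> (A=5 B=9 C=7)
  7. empty(A) -> (A=0 B=9 C=7)
  8. pour(C -> A) -> (A=5 B=9 C=2)
Reached target in 8 moves.

Answer: 8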